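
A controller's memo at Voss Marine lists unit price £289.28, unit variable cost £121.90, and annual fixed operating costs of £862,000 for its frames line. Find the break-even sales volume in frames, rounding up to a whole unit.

Unit CM = price − variable cost = £289.28 − £121.90 = £167.38.
Break-even Q = £862,000 / £167.38 = 5,149.96 → 5,150 frames.

5,150 frames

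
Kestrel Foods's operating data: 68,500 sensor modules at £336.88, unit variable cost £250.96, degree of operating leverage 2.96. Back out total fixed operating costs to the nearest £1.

At 68,500 units, contribution = 68,500 × £85.92 = £5,885,520.00.
Since DOL = CM ÷ EBIT, EBIT = £5,885,520.00 ÷ 2.96 = £1,988,351.35.
Fixed costs = CM − EBIT = £5,885,520.00 − £1,988,351.35 = £3,897,169.

£3,897,169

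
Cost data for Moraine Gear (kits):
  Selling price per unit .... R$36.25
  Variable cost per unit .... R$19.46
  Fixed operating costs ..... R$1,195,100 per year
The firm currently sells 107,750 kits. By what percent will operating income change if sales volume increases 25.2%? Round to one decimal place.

At 107,750 units, contribution = 107,750 × R$16.79 = R$1,809,122.50.
Operating income = contribution − fixed costs = R$1,809,122.50 − R$1,195,100 = R$614,022.50.
Degree of operating leverage = R$1,809,122.50 / R$614,022.50 = 2.9463.
Operating income changes by 2.9463 × +25.2% = +74.2%.

+74.2%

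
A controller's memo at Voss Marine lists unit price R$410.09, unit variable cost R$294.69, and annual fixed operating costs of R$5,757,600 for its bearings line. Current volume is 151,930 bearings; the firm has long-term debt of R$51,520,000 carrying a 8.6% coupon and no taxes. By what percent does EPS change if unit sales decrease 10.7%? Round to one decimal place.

Total contribution margin = 151,930 × R$115.40 = R$17,532,722.00.
Subtracting fixed costs: EBIT = R$17,532,722.00 − R$5,757,600 = R$11,775,122.00.
After interest of R$4,430,720.00, pre-tax earnings = R$7,344,402.00.
Degree of combined leverage = contribution ÷ (EBIT − I) = R$17,532,722.00 ÷ R$7,344,402.00 = 2.3872.
%ΔEPS = DCL × %ΔSales = 2.3872 × -10.7% = -25.5%.

-25.5%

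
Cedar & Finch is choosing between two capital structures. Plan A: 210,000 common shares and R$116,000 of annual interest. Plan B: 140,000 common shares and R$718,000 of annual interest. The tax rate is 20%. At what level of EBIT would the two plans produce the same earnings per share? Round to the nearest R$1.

Set EPS_A = EPS_B: (EBIT − R$116,000)(1 − 0.20) ÷ 210,000 = (EBIT − R$718,000)(1 − 0.20) ÷ 140,000.
Cancelling (1 − t) and cross-multiplying: 140,000·(EBIT − 116,000) = 210,000·(EBIT − 718,000).
Solving, EBIT = (718,000·210,000 − 116,000·140,000) / (210,000 − 140,000) = 134,540,000,000 / 70,000 = 1,922,000.00.

R$1,922,000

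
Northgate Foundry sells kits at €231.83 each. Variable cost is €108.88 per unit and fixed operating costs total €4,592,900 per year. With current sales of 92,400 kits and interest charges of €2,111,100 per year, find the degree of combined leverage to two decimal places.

Total contribution margin = 92,400 × €122.95 = €11,360,580.00.
Subtracting fixed costs: EBIT = €11,360,580.00 − €4,592,900 = €6,767,680.00. Interest = €2,111,100.00.
DOL = €11,360,580.00 ÷ €6,767,680.00 = 1.6787; DFL = €6,767,680.00 ÷ €4,656,580.00 = 1.4534.
DCL = DOL × DFL = 1.6787 × 1.4534 = 2.4398.

2.44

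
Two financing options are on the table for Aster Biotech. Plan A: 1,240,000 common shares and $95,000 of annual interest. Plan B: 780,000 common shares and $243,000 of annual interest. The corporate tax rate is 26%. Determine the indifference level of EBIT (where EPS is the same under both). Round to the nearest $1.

At indifference, (EBIT − 95,000)(1 − t)/1,240,000 = (EBIT − 243,000)(1 − t)/780,000.
The (1 − t) factor cancels: (EBIT − 95,000) × 780,000 = (EBIT − 243,000) × 1,240,000.
EBIT × (1,240,000 − 780,000) = 243,000 × 1,240,000 − 95,000 × 780,000 = 227,220,000,000, so EBIT = 227,220,000,000 ÷ 460,000 = 493,956.52.

$493,957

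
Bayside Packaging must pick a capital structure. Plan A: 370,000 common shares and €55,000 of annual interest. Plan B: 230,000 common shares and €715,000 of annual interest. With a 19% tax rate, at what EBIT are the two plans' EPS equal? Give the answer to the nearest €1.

€1,799,286

Set EPS_A = EPS_B: (EBIT − €55,000)(1 − 0.19) ÷ 370,000 = (EBIT − €715,000)(1 − 0.19) ÷ 230,000.
The (1 − t) factor cancels: (EBIT − 55,000) × 230,000 = (EBIT − 715,000) × 370,000.
Solving, EBIT = (715,000·370,000 − 55,000·230,000) / (370,000 − 230,000) = 251,900,000,000 / 140,000 = 1,799,285.71.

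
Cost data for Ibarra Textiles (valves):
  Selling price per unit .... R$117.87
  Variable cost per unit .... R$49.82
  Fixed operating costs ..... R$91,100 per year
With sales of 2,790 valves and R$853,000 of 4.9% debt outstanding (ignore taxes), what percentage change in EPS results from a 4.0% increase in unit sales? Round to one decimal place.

At 2,790 units, contribution = 2,790 × R$68.05 = R$189,859.50.
Operating income = contribution − fixed costs = R$189,859.50 − R$91,100 = R$98,759.50.
Interest = R$41,797.00, so EBIT − I = R$56,962.50.
DCL = total CM / (EBIT − I) = R$189,859.50 / R$56,962.50 = 3.3331.
%ΔEPS = DCL × %ΔSales = 3.3331 × +4.0% = +13.3%.

+13.3%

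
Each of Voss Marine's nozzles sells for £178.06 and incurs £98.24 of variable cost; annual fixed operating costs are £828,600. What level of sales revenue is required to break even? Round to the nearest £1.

Contribution margin per unit = £178.06 − £98.24 = £79.82, a CM ratio of £79.82 ÷ £178.06 = 0.4483.
Break-even revenue = fixed costs × price ÷ CM = £828,600 × £178.06 ÷ £79.82 = £1,848,415.

£1,848,415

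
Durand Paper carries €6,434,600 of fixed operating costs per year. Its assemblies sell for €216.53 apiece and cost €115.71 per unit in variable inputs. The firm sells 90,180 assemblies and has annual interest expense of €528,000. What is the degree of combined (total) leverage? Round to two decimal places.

Total contribution margin = 90,180 × €100.82 = €9,091,947.60.
EBIT = €9,091,947.60 − €6,434,600 = €2,657,347.60. Interest = €528,000.00.
DOL = €9,091,947.60 ÷ €2,657,347.60 = 3.4214; DFL = €2,657,347.60 ÷ €2,129,347.60 = 1.2480.
DCL = DOL × DFL = 3.4214 × 1.2480 = 4.2699.

4.27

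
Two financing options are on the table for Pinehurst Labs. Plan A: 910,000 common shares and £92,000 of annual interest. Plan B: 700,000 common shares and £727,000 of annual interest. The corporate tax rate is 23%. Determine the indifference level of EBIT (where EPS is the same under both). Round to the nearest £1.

£2,843,667

Set EPS_A = EPS_B: (EBIT − £92,000)(1 − 0.23) ÷ 910,000 = (EBIT − £727,000)(1 − 0.23) ÷ 700,000.
Cancelling (1 − t) and cross-multiplying: 700,000·(EBIT − 92,000) = 910,000·(EBIT − 727,000).
Solving, EBIT = (727,000·910,000 − 92,000·700,000) / (910,000 − 700,000) = 597,170,000,000 / 210,000 = 2,843,666.67.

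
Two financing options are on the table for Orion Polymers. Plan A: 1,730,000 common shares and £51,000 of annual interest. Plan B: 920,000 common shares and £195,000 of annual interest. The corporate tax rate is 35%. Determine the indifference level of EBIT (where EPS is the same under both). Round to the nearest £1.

£358,556

Set EPS_A = EPS_B: (EBIT − £51,000)(1 − 0.35) ÷ 1,730,000 = (EBIT − £195,000)(1 − 0.35) ÷ 920,000.
The (1 − t) factor cancels: (EBIT − 51,000) × 920,000 = (EBIT − 195,000) × 1,730,000.
Solving, EBIT = (195,000·1,730,000 − 51,000·920,000) / (1,730,000 − 920,000) = 290,430,000,000 / 810,000 = 358,555.56.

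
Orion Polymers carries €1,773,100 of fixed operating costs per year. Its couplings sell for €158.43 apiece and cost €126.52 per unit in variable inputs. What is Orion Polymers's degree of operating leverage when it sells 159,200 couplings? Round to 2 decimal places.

1.54

At 159,200 units, contribution = 159,200 × €31.91 = €5,080,072.00.
EBIT = €5,080,072.00 − €1,773,100 = €3,306,972.00.
Degree of operating leverage = €5,080,072.00 / €3,306,972.00 = 1.5362.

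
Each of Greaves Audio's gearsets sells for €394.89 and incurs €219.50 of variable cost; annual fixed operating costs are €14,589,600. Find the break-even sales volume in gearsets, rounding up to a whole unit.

Contribution margin per unit = €394.89 − €219.50 = €175.39.
Units to break even: €14,589,600 ÷ €175.39 = 83,183.76, rounded up to 83,184.

83,184 gearsets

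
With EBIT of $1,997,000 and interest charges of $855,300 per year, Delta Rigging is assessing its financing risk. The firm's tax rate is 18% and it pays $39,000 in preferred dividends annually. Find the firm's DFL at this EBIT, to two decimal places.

1.83

Annual interest charges come to $855,300.00.
Pre-tax preferred-dividend burden = $39,000 ÷ (1 − 0.18) = $47,560.98.
DFL = EBIT ÷ [EBIT − I − D_p/(1−t)] = $1,997,000 ÷ [$1,997,000 − $855,300.00 − $47,560.98] = $1,997,000 ÷ $1,094,139.02 = 1.8252.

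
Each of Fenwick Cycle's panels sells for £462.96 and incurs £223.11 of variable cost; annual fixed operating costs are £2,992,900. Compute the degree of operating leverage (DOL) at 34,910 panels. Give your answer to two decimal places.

1.56

Total contribution margin = 34,910 × £239.85 = £8,373,163.50.
Operating income = contribution − fixed costs = £8,373,163.50 − £2,992,900 = £5,380,263.50.
Degree of operating leverage = £8,373,163.50 / £5,380,263.50 = 1.5563.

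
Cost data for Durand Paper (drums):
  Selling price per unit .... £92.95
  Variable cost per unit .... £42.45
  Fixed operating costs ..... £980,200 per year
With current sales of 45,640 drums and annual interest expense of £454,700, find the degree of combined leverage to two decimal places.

2.65

Total contribution margin = 45,640 × £50.50 = £2,304,820.00.
EBIT = £2,304,820.00 − £980,200 = £1,324,620.00. Interest = £454,700.00.
DOL = £2,304,820.00 ÷ £1,324,620.00 = 1.7400; DFL = £1,324,620.00 ÷ £869,920.00 = 1.5227.
DCL = DOL × DFL = 1.7400 × 1.5227 = 2.6495.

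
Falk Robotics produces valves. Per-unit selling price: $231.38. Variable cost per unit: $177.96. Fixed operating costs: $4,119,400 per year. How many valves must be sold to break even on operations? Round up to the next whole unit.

Unit CM = price − variable cost = $231.38 − $177.96 = $53.42.
Break-even volume = fixed costs ÷ CM per unit = $4,119,400 ÷ $53.42 = 77,113.44, so 77,114 valves.

77,114 valves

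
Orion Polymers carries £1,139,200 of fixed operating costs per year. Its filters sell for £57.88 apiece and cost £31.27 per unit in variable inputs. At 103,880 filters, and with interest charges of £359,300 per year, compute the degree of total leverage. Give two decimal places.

2.18

At 103,880 units, contribution = 103,880 × £26.61 = £2,764,246.80.
Operating income = contribution − fixed costs = £2,764,246.80 − £1,139,200 = £1,625,046.80. Interest = £359,300.00, so EBIT − I = £1,265,746.80.
DCL = contribution ÷ (EBIT − I) = £2,764,246.80 ÷ £1,265,746.80 = 2.1839.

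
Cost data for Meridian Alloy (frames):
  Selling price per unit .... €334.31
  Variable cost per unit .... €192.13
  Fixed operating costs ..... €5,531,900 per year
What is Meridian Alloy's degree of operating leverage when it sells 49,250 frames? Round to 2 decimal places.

Contribution at this volume is 49,250 × €142.18 = €7,002,365.00.
Operating income = contribution − fixed costs = €7,002,365.00 − €5,531,900 = €1,470,465.00.
So DOL = total CM / EBIT = €7,002,365.00 / €1,470,465.00 = 4.7620.

4.76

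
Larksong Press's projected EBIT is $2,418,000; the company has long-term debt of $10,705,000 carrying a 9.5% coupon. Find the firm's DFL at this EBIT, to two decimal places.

1.73

Annual interest charges come to $1,016,975.00.
DFL = EBIT ÷ (EBIT − I) = $2,418,000 ÷ ($2,418,000 − $1,016,975.00) = $2,418,000 ÷ $1,401,025.00 = 1.7259.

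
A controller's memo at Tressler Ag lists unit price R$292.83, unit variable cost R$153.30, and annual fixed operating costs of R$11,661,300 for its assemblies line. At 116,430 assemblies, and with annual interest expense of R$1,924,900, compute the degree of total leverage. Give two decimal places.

At 116,430 units, contribution = 116,430 × R$139.53 = R$16,245,477.90.
EBIT = R$16,245,477.90 − R$11,661,300 = R$4,584,177.90. Interest = R$1,924,900.00.
DOL = R$16,245,477.90 ÷ R$4,584,177.90 = 3.5438; DFL = R$4,584,177.90 ÷ R$2,659,277.90 = 1.7238.
Combined leverage = 3.5438 × 1.7238 = 6.1088.

6.11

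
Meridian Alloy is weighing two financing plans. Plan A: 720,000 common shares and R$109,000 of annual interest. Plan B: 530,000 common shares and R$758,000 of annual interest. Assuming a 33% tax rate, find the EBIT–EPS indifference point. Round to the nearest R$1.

Set EPS_A = EPS_B: (EBIT − R$109,000)(1 − 0.33) ÷ 720,000 = (EBIT − R$758,000)(1 − 0.33) ÷ 530,000.
The (1 − t) factor cancels: (EBIT − 109,000) × 530,000 = (EBIT − 758,000) × 720,000.
EBIT × (720,000 − 530,000) = 758,000 × 720,000 − 109,000 × 530,000 = 487,990,000,000, so EBIT = 487,990,000,000 ÷ 190,000 = 2,568,368.42.

R$2,568,368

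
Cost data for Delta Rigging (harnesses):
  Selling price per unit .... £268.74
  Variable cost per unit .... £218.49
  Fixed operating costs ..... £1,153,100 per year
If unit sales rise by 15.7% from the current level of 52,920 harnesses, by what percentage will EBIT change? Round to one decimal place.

+27.7%

Total contribution margin = 52,920 × £50.25 = £2,659,230.00.
Operating income = contribution − fixed costs = £2,659,230.00 − £1,153,100 = £1,506,130.00.
Degree of operating leverage = £2,659,230.00 / £1,506,130.00 = 1.7656.
So EBIT moves 1.7656 × (+15.7%) = +27.7%.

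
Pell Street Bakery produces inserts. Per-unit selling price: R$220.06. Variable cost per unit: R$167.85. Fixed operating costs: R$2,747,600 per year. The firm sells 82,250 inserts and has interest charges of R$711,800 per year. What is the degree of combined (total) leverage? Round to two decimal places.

5.14

Total contribution margin = 82,250 × R$52.21 = R$4,294,272.50.
EBIT = R$4,294,272.50 − R$2,747,600 = R$1,546,672.50. Interest = R$711,800.00, so EBIT − I = R$834,872.50.
DCL = contribution ÷ (EBIT − I) = R$4,294,272.50 ÷ R$834,872.50 = 5.1436.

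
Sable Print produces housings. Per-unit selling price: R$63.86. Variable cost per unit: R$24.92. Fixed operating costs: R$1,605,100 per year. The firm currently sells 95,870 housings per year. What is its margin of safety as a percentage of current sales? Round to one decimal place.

57.0%

Each unit contributes R$63.86 − R$24.92 = R$38.94. Break-even units = R$1,605,100 ÷ R$38.94 = 41,219.83; break-even revenue = 41,219.83 × R$63.86 = R$2,632,298.05.
Current sales = 95,870 × R$63.86 = R$6,122,258.20.
Margin of safety = (R$6,122,258.20 − R$2,632,298.05) ÷ R$6,122,258.20 = 57.0%.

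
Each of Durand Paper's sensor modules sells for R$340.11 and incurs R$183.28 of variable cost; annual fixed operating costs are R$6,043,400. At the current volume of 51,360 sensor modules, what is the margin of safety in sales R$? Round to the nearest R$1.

R$4,362,006

Contribution margin per unit = R$340.11 − R$183.28 = R$156.83. Break-even units = R$6,043,400 ÷ R$156.83 = 38,534.72; break-even revenue = 38,534.72 × R$340.11 = R$13,106,043.32.
Current sales = 51,360 × R$340.11 = R$17,468,049.60.
Margin of safety = R$17,468,049.60 − R$13,106,043.32 = R$4,362,006.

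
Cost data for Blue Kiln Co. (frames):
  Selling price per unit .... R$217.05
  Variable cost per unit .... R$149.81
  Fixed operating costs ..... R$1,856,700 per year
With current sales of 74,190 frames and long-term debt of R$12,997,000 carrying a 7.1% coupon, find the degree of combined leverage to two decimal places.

2.26

At 74,190 units, contribution = 74,190 × R$67.24 = R$4,988,535.60.
Operating income = contribution − fixed costs = R$4,988,535.60 − R$1,856,700 = R$3,131,835.60. Interest = R$922,787.00.
DOL = R$4,988,535.60 ÷ R$3,131,835.60 = 1.5928; DFL = R$3,131,835.60 ÷ R$2,209,048.60 = 1.4177.
DCL = DOL × DFL = 1.5928 × 1.4177 = 2.2581.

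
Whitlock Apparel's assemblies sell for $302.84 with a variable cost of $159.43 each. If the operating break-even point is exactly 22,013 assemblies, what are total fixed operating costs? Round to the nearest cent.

Contribution margin per unit = $302.84 − $159.43 = $143.41.
Fixed costs = break-even units × CM = 22,013 × $143.41 = $3,156,884.33.

$3,156,884.33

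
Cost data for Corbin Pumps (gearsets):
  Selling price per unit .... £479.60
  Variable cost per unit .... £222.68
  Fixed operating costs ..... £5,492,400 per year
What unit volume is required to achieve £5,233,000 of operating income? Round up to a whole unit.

Contribution margin per unit = £479.60 − £222.68 = £256.92.
Need Q such that Q × £256.92 − £5,492,400 = £5,233,000, i.e. Q = £10,725,400 / £256.92 = 41,746.07 → 41,747.

41,747 gearsets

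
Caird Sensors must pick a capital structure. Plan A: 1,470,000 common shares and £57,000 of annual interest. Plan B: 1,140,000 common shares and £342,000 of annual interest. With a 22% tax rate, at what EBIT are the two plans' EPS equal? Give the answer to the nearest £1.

Set EPS_A = EPS_B: (EBIT − £57,000)(1 − 0.22) ÷ 1,470,000 = (EBIT − £342,000)(1 − 0.22) ÷ 1,140,000.
The (1 − t) factor cancels: (EBIT − 57,000) × 1,140,000 = (EBIT − 342,000) × 1,470,000.
Solving, EBIT = (342,000·1,470,000 − 57,000·1,140,000) / (1,470,000 − 1,140,000) = 437,760,000,000 / 330,000 = 1,326,545.45.

£1,326,545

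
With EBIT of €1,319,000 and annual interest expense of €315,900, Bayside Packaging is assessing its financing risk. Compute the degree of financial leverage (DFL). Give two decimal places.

1.31

Interest = €315,900.00.
Degree of financial leverage = EBIT / (EBIT − interest) = €1,319,000 / €1,003,100.00 = 1.3149.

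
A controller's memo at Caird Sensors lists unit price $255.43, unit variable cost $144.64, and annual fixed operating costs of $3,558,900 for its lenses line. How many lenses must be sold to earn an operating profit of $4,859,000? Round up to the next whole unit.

Contribution margin per unit = $255.43 − $144.64 = $110.79.
Required volume = (fixed costs + target profit) ÷ CM = ($3,558,900 + $4,859,000) ÷ $110.79 = 75,980.68, so 75,981 lenses.

75,981 lenses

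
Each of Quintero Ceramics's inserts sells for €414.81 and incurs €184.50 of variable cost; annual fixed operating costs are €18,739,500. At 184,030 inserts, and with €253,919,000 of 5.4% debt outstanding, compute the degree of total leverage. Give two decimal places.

Total contribution margin = 184,030 × €230.31 = €42,383,949.30.
EBIT = €42,383,949.30 − €18,739,500 = €23,644,449.30. Interest = €13,711,626.00, so EBIT − I = €9,932,823.30.
DCL = contribution ÷ (EBIT − I) = €42,383,949.30 ÷ €9,932,823.30 = 4.2671.

4.27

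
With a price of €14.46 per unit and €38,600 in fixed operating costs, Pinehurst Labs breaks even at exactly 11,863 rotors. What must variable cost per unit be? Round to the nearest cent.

At break-even, FC = Q × (P − VC), so P − VC = €38,600 ÷ 11,863 = €3.2538.
Hence VC = price − CM = €14.46 − €3.2538 = €11.21.

€11.21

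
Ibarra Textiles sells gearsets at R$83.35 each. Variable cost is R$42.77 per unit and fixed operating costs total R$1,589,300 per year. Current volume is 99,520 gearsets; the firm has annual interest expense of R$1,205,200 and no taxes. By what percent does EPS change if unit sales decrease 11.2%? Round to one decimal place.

-36.4%

Total contribution margin = 99,520 × R$40.58 = R$4,038,521.60.
Operating income = contribution − fixed costs = R$4,038,521.60 − R$1,589,300 = R$2,449,221.60.
Interest = R$1,205,200.00, so EBIT − I = R$1,244,021.60.
Degree of combined leverage = contribution ÷ (EBIT − I) = R$4,038,521.60 ÷ R$1,244,021.60 = 3.2463.
%ΔEPS = DCL × %ΔSales = 3.2463 × -11.2% = -36.4%.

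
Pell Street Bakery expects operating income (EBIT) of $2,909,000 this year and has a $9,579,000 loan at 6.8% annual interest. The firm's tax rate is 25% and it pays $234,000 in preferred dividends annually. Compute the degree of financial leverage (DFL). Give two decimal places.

Interest = $651,372.00.
Pre-tax preferred-dividend burden = $234,000 ÷ (1 − 0.25) = $312,000.00.
DFL = EBIT ÷ [EBIT − I − D_p/(1−t)] = $2,909,000 ÷ [$2,909,000 − $651,372.00 − $312,000.00] = $2,909,000 ÷ $1,945,628.00 = 1.4951.

1.50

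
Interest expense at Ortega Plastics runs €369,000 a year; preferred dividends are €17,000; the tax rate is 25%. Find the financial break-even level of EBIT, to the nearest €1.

€391,667

Preferred dividends are paid after tax, so their pre-tax equivalent is €17,000 ÷ (1 − 0.25) = €22,666.67.
EPS = 0 when EBIT covers interest plus the pre-tax preferred burden: €369,000 + €22,666.67 = €391,666.67.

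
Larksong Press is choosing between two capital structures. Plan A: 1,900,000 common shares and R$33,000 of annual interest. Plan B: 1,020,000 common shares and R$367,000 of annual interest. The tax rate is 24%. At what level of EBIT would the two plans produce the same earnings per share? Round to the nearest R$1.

At indifference, (EBIT − 33,000)(1 − t)/1,900,000 = (EBIT − 367,000)(1 − t)/1,020,000.
Cancelling (1 − t) and cross-multiplying: 1,020,000·(EBIT − 33,000) = 1,900,000·(EBIT − 367,000).
Solving, EBIT = (367,000·1,900,000 − 33,000·1,020,000) / (1,900,000 − 1,020,000) = 663,640,000,000 / 880,000 = 754,136.36.

R$754,136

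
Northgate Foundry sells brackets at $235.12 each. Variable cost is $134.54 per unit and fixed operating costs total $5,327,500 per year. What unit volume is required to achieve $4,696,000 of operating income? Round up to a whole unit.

Each unit contributes $235.12 − $134.54 = $100.58.
Need Q such that Q × $100.58 − $5,327,500 = $4,696,000, i.e. Q = $10,023,500 / $100.58 = 99,656.99 → 99,657.

99,657 brackets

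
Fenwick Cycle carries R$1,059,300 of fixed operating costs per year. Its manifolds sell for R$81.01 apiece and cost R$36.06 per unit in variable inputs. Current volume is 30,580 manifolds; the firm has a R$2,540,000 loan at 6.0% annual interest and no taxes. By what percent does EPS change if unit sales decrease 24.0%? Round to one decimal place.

-202.6%

At 30,580 units, contribution = 30,580 × R$44.95 = R$1,374,571.00.
EBIT = R$1,374,571.00 − R$1,059,300 = R$315,271.00.
Interest = R$152,400.00, so EBIT − I = R$162,871.00.
Degree of combined leverage = contribution ÷ (EBIT − I) = R$1,374,571.00 ÷ R$162,871.00 = 8.4396.
%ΔEPS = DCL × %ΔSales = 8.4396 × -24.0% = -202.6%.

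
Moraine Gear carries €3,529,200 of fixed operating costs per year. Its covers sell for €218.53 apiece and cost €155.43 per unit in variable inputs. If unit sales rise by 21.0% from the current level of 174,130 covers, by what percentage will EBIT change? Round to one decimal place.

+30.9%

Total contribution margin = 174,130 × €63.10 = €10,987,603.00.
Operating income = contribution − fixed costs = €10,987,603.00 − €3,529,200 = €7,458,403.00.
DOL = contribution ÷ EBIT = €10,987,603.00 ÷ €7,458,403.00 = 1.4732.
Operating income changes by 1.4732 × +21.0% = +30.9%.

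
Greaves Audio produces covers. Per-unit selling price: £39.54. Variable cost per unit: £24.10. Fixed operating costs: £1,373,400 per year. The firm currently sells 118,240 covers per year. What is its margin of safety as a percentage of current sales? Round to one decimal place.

Unit CM = price − variable cost = £39.54 − £24.10 = £15.44. Break-even units = £1,373,400 ÷ £15.44 = 88,950.78; break-even revenue = 88,950.78 × £39.54 = £3,517,113.73.
Actual sales revenue = 118,240 × £39.54 = £4,675,209.60.
Margin of safety = (£4,675,209.60 − £3,517,113.73) ÷ £4,675,209.60 = 24.8%.

24.8%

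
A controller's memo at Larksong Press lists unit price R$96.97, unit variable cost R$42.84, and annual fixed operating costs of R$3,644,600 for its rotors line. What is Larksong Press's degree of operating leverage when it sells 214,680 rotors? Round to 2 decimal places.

1.46

Total contribution margin = 214,680 × R$54.13 = R$11,620,628.40.
Operating income = contribution − fixed costs = R$11,620,628.40 − R$3,644,600 = R$7,976,028.40.
DOL = contribution ÷ EBIT = R$11,620,628.40 ÷ R$7,976,028.40 = 1.4569.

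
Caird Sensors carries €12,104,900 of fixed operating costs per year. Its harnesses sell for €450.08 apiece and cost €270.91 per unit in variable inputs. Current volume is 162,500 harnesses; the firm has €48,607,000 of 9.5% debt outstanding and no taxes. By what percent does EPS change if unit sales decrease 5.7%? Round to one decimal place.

Total contribution margin = 162,500 × €179.17 = €29,115,125.00.
Operating income = contribution − fixed costs = €29,115,125.00 − €12,104,900 = €17,010,225.00.
Interest = €4,617,665.00, so EBIT − I = €12,392,560.00.
Degree of combined leverage = contribution ÷ (EBIT − I) = €29,115,125.00 ÷ €12,392,560.00 = 2.3494.
%ΔEPS = DCL × %ΔSales = 2.3494 × -5.7% = -13.4%.

-13.4%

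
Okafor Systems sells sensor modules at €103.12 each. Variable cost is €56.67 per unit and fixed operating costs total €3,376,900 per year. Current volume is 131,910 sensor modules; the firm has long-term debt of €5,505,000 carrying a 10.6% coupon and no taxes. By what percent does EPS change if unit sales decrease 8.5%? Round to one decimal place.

-24.0%

At 131,910 units, contribution = 131,910 × €46.45 = €6,127,219.50.
Operating income = contribution − fixed costs = €6,127,219.50 − €3,376,900 = €2,750,319.50.
After interest of €583,530.00, pre-tax earnings = €2,166,789.50.
DCL = total CM / (EBIT − I) = €6,127,219.50 / €2,166,789.50 = 2.8278.
%ΔEPS = DCL × %ΔSales = 2.8278 × -8.5% = -24.0%.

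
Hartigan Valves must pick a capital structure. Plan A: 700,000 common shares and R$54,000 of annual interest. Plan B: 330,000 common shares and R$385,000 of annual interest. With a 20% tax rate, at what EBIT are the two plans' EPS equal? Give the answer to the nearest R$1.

R$680,216

Set EPS_A = EPS_B: (EBIT − R$54,000)(1 − 0.20) ÷ 700,000 = (EBIT − R$385,000)(1 − 0.20) ÷ 330,000.
Cancelling (1 − t) and cross-multiplying: 330,000·(EBIT − 54,000) = 700,000·(EBIT − 385,000).
Solving, EBIT = (385,000·700,000 − 54,000·330,000) / (700,000 − 330,000) = 251,680,000,000 / 370,000 = 680,216.22.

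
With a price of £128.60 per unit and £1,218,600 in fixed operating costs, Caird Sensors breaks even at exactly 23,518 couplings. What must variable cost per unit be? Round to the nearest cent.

£76.78

Contribution per unit must be FC / Q = £1,218,600 / 23,518 = £51.8156.
Variable cost per unit = £128.60 − £51.8156 = £76.78.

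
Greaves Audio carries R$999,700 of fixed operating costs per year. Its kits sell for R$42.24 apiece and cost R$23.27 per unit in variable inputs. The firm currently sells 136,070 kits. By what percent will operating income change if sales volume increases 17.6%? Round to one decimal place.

+28.7%

Contribution at this volume is 136,070 × R$18.97 = R$2,581,247.90.
EBIT = R$2,581,247.90 − R$999,700 = R$1,581,547.90.
Degree of operating leverage = R$2,581,247.90 / R$1,581,547.90 = 1.6321.
%ΔEBIT = DOL × %ΔSales = 1.6321 × +17.6% = +28.7%.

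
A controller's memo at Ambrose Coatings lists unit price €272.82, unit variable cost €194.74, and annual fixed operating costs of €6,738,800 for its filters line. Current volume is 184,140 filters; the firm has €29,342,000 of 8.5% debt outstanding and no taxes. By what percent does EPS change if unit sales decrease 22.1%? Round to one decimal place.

-61.8%

At 184,140 units, contribution = 184,140 × €78.08 = €14,377,651.20.
EBIT = €14,377,651.20 − €6,738,800 = €7,638,851.20.
Interest = €2,494,070.00, so EBIT − I = €5,144,781.20.
Degree of combined leverage = contribution ÷ (EBIT − I) = €14,377,651.20 ÷ €5,144,781.20 = 2.7946.
EPS therefore changes by 2.7946 × (-22.1%) = -61.8%.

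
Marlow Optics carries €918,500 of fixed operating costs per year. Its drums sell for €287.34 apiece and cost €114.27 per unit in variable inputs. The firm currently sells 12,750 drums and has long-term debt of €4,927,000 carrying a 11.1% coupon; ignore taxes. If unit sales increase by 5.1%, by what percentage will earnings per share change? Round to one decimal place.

Total contribution margin = 12,750 × €173.07 = €2,206,642.50.
Subtracting fixed costs: EBIT = €2,206,642.50 − €918,500 = €1,288,142.50.
After interest of €546,897.00, pre-tax earnings = €741,245.50.
Degree of combined leverage = contribution ÷ (EBIT − I) = €2,206,642.50 ÷ €741,245.50 = 2.9769.
%ΔEPS = DCL × %ΔSales = 2.9769 × +5.1% = +15.2%.

+15.2%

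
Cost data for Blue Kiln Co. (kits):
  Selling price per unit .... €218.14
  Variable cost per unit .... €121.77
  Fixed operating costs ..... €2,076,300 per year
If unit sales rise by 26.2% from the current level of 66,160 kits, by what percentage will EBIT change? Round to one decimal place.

Total contribution margin = 66,160 × €96.37 = €6,375,839.20.
EBIT = €6,375,839.20 − €2,076,300 = €4,299,539.20.
So DOL = total CM / EBIT = €6,375,839.20 / €4,299,539.20 = 1.4829.
%ΔEBIT = DOL × %ΔSales = 1.4829 × +26.2% = +38.9%.

+38.9%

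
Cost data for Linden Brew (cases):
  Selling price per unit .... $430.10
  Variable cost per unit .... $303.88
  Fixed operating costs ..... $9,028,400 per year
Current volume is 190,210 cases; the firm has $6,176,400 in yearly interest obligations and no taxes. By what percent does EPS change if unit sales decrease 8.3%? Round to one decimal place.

Contribution at this volume is 190,210 × $126.22 = $24,008,306.20.
Operating income = contribution − fixed costs = $24,008,306.20 − $9,028,400 = $14,979,906.20.
After interest of $6,176,400.00, pre-tax earnings = $8,803,506.20.
Degree of combined leverage = contribution ÷ (EBIT − I) = $24,008,306.20 ÷ $8,803,506.20 = 2.7271.
%ΔEPS = DCL × %ΔSales = 2.7271 × -8.3% = -22.6%.

-22.6%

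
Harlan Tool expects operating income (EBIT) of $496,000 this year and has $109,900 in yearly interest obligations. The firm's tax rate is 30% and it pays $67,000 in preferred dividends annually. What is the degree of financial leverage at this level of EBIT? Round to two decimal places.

1.71

Annual interest charges come to $109,900.00.
Pre-tax preferred-dividend burden = $67,000 ÷ (1 − 0.30) = $95,714.29.
DFL = EBIT ÷ [EBIT − I − D_p/(1−t)] = $496,000 ÷ [$496,000 − $109,900.00 − $95,714.29] = $496,000 ÷ $290,385.71 = 1.7081.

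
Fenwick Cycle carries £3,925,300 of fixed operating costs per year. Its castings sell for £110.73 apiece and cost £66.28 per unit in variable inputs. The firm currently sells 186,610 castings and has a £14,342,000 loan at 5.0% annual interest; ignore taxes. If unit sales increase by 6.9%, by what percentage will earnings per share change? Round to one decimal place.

Total contribution margin = 186,610 × £44.45 = £8,294,814.50.
Subtracting fixed costs: EBIT = £8,294,814.50 − £3,925,300 = £4,369,514.50.
Interest = £717,100.00, so EBIT − I = £3,652,414.50.
Degree of combined leverage = contribution ÷ (EBIT − I) = £8,294,814.50 ÷ £3,652,414.50 = 2.2710.
%ΔEPS = DCL × %ΔSales = 2.2710 × +6.9% = +15.7%.

+15.7%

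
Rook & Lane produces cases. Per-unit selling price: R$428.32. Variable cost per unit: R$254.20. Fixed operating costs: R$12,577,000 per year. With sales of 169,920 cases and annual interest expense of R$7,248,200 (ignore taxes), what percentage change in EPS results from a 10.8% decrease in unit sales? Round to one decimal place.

At 169,920 units, contribution = 169,920 × R$174.12 = R$29,586,470.40.
Operating income = contribution − fixed costs = R$29,586,470.40 − R$12,577,000 = R$17,009,470.40.
Interest = R$7,248,200.00, so EBIT − I = R$9,761,270.40.
Degree of combined leverage = contribution ÷ (EBIT − I) = R$29,586,470.40 ÷ R$9,761,270.40 = 3.0310.
EPS therefore changes by 3.0310 × (-10.8%) = -32.7%.

-32.7%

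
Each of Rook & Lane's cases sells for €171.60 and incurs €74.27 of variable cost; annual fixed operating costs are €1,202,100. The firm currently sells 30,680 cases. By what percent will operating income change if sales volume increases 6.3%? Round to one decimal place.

Total contribution margin = 30,680 × €97.33 = €2,986,084.40.
Subtracting fixed costs: EBIT = €2,986,084.40 − €1,202,100 = €1,783,984.40.
Degree of operating leverage = €2,986,084.40 / €1,783,984.40 = 1.6738.
So EBIT moves 1.6738 × (+6.3%) = +10.5%.

+10.5%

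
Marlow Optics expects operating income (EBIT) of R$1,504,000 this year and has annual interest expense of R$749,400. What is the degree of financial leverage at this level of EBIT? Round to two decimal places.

Interest = R$749,400.00.
DFL = EBIT ÷ (EBIT − I) = R$1,504,000 ÷ (R$1,504,000 − R$749,400.00) = R$1,504,000 ÷ R$754,600.00 = 1.9931.

1.99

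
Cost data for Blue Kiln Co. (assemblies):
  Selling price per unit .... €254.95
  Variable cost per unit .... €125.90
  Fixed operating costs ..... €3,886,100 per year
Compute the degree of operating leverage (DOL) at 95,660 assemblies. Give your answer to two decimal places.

At 95,660 units, contribution = 95,660 × €129.05 = €12,344,923.00.
EBIT = €12,344,923.00 − €3,886,100 = €8,458,823.00.
So DOL = total CM / EBIT = €12,344,923.00 / €8,458,823.00 = 1.4594.

1.46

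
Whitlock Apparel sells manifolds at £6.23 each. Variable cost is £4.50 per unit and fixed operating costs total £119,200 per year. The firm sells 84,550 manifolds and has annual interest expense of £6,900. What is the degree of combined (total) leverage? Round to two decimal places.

7.25

Contribution at this volume is 84,550 × £1.73 = £146,271.50.
EBIT = £146,271.50 − £119,200 = £27,071.50. Interest = £6,900.00.
DOL = £146,271.50 ÷ £27,071.50 = 5.4032; DFL = £27,071.50 ÷ £20,171.50 = 1.3421.
DCL = DOL × DFL = 5.4032 × 1.3421 = 7.2516.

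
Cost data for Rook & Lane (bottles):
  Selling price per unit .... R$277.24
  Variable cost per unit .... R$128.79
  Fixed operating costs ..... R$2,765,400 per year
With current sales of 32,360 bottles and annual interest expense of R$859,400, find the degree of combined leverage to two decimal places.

Total contribution margin = 32,360 × R$148.45 = R$4,803,842.00.
Operating income = contribution − fixed costs = R$4,803,842.00 − R$2,765,400 = R$2,038,442.00. Interest = R$859,400.00, so EBIT − I = R$1,179,042.00.
Degree of total leverage = total CM / (EBIT − interest) = R$4,803,842.00 / R$1,179,042.00 = 4.0744.

4.07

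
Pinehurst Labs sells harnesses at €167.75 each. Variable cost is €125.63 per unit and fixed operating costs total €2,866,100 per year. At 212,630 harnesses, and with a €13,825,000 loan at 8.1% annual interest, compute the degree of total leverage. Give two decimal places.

1.80

At 212,630 units, contribution = 212,630 × €42.12 = €8,955,975.60.
Subtracting fixed costs: EBIT = €8,955,975.60 − €2,866,100 = €6,089,875.60. Interest = €1,119,825.00, so EBIT − I = €4,970,050.60.
DCL = contribution ÷ (EBIT − I) = €8,955,975.60 ÷ €4,970,050.60 = 1.8020.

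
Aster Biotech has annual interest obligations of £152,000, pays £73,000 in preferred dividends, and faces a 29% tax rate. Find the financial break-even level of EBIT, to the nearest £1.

£254,817

Grossing the preferred dividend up to pre-tax terms: £73,000 / (1 − 0.29) = £102,816.90.
EPS = 0 when EBIT covers interest plus the pre-tax preferred burden: £152,000 + £102,816.90 = £254,816.90.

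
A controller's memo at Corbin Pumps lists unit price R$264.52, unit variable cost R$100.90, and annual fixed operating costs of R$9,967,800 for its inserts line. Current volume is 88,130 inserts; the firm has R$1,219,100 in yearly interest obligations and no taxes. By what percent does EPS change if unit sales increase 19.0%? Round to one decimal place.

+84.7%

At 88,130 units, contribution = 88,130 × R$163.62 = R$14,419,830.60.
Operating income = contribution − fixed costs = R$14,419,830.60 − R$9,967,800 = R$4,452,030.60.
Interest = R$1,219,100.00, so EBIT − I = R$3,232,930.60.
Degree of combined leverage = contribution ÷ (EBIT − I) = R$14,419,830.60 ÷ R$3,232,930.60 = 4.4603.
%ΔEPS = DCL × %ΔSales = 4.4603 × +19.0% = +84.7%.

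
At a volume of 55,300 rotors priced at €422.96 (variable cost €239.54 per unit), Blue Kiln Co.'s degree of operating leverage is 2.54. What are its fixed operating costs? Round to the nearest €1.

Contribution at this volume is 55,300 × €183.42 = €10,143,126.00.
DOL = contribution / EBIT, so EBIT = €10,143,126.00 / 2.54 = €3,993,356.69.
Fixed costs = CM − EBIT = €10,143,126.00 − €3,993,356.69 = €6,149,769.

€6,149,769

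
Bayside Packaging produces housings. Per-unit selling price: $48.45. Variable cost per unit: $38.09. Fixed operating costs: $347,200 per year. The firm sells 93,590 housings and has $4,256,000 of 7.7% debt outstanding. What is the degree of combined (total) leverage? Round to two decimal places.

Contribution at this volume is 93,590 × $10.36 = $969,592.40.
Operating income = contribution − fixed costs = $969,592.40 − $347,200 = $622,392.40. Interest = $327,712.00, so EBIT − I = $294,680.40.
Degree of total leverage = total CM / (EBIT − interest) = $969,592.40 / $294,680.40 = 3.2903.

3.29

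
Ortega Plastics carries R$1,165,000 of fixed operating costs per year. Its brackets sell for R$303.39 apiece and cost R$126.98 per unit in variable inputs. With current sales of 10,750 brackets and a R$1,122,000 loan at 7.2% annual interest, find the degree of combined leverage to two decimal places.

Total contribution margin = 10,750 × R$176.41 = R$1,896,407.50.
EBIT = R$1,896,407.50 − R$1,165,000 = R$731,407.50. Interest = R$80,784.00, so EBIT − I = R$650,623.50.
Degree of total leverage = total CM / (EBIT − interest) = R$1,896,407.50 / R$650,623.50 = 2.9148.

2.91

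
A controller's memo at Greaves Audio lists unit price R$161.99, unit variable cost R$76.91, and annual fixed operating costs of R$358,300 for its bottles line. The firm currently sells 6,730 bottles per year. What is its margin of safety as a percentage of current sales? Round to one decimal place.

Each unit contributes R$161.99 − R$76.91 = R$85.08. Break-even units = R$358,300 ÷ R$85.08 = 4,211.33; break-even revenue = 4,211.33 × R$161.99 = R$682,193.43.
Actual sales revenue = 6,730 × R$161.99 = R$1,090,192.70.
Margin of safety = (R$1,090,192.70 − R$682,193.43) ÷ R$1,090,192.70 = 37.4%.

37.4%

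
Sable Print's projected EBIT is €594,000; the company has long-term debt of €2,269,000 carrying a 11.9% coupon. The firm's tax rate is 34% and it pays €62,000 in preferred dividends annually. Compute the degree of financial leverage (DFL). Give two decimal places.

2.58

Interest = €270,011.00.
Preferred dividends grossed up pre-tax: €62,000 / (1 − 0.34) = €93,939.39.
DFL = EBIT ÷ [EBIT − I − D_p/(1−t)] = €594,000 ÷ [€594,000 − €270,011.00 − €93,939.39] = €594,000 ÷ €230,049.61 = 2.5821.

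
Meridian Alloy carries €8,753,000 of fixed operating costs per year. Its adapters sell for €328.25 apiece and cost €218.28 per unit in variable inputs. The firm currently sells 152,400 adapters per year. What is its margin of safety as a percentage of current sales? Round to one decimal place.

47.8%

Each unit contributes €328.25 − €218.28 = €109.97. Break-even units = €8,753,000 ÷ €109.97 = 79,594.43; break-even revenue = 79,594.43 × €328.25 = €26,126,873.24.
Current sales = 152,400 × €328.25 = €50,025,300.00.
Margin of safety = (€50,025,300.00 − €26,126,873.24) ÷ €50,025,300.00 = 47.8%.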